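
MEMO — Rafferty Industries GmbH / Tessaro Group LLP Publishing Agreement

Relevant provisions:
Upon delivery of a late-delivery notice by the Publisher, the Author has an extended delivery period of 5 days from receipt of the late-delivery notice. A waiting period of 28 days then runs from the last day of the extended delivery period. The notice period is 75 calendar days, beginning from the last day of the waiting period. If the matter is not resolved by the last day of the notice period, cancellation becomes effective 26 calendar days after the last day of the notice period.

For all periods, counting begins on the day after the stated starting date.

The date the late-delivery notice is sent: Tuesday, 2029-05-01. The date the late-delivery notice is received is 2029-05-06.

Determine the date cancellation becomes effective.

2029-09-17

Adding 5 calendar days to 2029-05-06 gives 2029-05-11, which is the last day of the extended delivery period.
The last day of the waiting period: 28 calendar days after 2029-05-11 is 2029-06-08.
Adding 75 calendar days to 2029-06-08 gives 2029-08-22, which is the last day of the notice period.
The date cancellation becomes effective: 2029-08-22 + 26 days = 2029-09-17.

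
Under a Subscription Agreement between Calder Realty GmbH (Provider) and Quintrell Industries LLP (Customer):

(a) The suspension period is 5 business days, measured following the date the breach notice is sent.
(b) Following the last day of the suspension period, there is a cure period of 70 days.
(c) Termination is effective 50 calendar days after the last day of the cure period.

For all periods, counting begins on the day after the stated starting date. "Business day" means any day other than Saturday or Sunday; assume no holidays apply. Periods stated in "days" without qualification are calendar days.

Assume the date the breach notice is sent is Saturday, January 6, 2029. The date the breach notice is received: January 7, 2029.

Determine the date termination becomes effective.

The last day of the suspension period: 5 business days after Saturday, January 6, 2029, skipping weekends — Jan 8, Jan 9, Jan 10, Jan 11, Jan 12 — lands on Friday, January 12, 2029.
The last day of the cure period: January 12, 2029 + 70 days = March 23, 2029.
The date termination becomes effective: 50 calendar days after March 23, 2029 is May 12, 2029.

May 12, 2029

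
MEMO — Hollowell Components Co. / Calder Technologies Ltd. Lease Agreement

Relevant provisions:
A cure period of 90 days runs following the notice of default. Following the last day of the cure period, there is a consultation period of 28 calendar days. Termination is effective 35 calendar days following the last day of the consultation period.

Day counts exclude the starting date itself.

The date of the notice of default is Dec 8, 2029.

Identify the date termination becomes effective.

May 10, 2030

Adding 90 calendar days to Dec 8, 2029 gives Mar 8, 2030, which is the last day of the cure period.
Adding 28 calendar days to Mar 8, 2030 gives Apr 5, 2030, which is the last day of the consultation period.
Adding 35 calendar days to Apr 5, 2030 gives May 10, 2030, which is the date termination becomes effective.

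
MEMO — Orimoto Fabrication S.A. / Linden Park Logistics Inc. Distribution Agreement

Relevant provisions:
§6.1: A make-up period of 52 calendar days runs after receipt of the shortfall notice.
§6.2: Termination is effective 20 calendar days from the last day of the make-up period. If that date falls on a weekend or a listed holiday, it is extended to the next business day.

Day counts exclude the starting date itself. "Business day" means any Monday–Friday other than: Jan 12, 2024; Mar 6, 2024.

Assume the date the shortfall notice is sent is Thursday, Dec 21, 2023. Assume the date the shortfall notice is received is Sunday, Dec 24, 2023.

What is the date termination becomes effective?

Mar 5, 2024

Adding 52 calendar days to Dec 24, 2023 gives Feb 14, 2024, which is the last day of the make-up period.
The date termination becomes effective: Feb 14, 2024 + 20 days = Mar 5, 2024. Mar 5, 2024 is a Tuesday and is not a listed holiday, so no roll-forward applies.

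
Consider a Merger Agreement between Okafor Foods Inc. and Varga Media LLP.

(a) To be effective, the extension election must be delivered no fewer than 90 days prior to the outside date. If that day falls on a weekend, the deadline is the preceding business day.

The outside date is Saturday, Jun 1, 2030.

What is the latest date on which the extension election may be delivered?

Mar 1, 2030

Counting back 90 calendar days from Jun 1, 2030 gives Mar 3, 2030. That is a Sunday, so the deadline moves back to Friday, Mar 1, 2030.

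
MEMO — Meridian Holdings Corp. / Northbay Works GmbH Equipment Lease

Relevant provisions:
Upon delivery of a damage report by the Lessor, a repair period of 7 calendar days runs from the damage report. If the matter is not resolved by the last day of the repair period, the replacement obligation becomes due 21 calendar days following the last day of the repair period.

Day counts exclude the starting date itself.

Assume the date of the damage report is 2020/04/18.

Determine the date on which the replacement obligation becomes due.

Adding 7 calendar days to 2020/04/18 gives 2020/04/25, which is the last day of the repair period.
The date on which the replacement obligation becomes due: 2020/04/25 + 21 days = 2020/05/16.

2020/05/16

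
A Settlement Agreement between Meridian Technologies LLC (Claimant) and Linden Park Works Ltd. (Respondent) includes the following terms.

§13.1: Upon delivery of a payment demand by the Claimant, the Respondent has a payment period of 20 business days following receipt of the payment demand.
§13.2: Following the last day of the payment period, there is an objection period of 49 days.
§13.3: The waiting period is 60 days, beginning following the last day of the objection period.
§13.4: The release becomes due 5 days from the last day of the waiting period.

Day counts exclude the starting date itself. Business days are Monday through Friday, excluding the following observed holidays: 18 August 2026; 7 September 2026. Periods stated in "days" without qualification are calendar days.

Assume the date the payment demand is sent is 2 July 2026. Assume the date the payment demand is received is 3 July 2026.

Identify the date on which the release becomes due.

The last day of the payment period: 20 business days after Friday, 3 July 2026, skipping weekends — Jul 6, Jul 7, Jul 8, Jul 9, …, Jul 29, Jul 30, Jul 31 — lands on Friday, 31 July 2026.
The last day of the objection period: 31 July 2026 + 49 days = 18 September 2026.
The last day of the waiting period: 18 September 2026 + 60 days = 17 November 2026.
The date on which the release becomes due: 5 calendar days after 17 November 2026 is 22 November 2026.

22 November 2026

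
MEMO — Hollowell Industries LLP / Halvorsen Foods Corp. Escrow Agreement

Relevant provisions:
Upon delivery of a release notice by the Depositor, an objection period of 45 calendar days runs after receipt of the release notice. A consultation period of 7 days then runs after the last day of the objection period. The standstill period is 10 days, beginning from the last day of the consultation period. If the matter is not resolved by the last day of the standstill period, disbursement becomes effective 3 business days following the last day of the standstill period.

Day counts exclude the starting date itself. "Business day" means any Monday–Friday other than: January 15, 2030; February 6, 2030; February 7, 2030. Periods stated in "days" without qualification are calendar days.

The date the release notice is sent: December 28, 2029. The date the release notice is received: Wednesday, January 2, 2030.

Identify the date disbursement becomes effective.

The last day of the objection period: 45 calendar days after January 2, 2030 is February 16, 2030.
The last day of the consultation period: 7 calendar days after February 16, 2030 is February 23, 2030.
Adding 10 calendar days to February 23, 2030 gives March 5, 2030, which is the last day of the standstill period.
The date disbursement becomes effective: counting 3 business days from Tuesday, March 5, 2030 (Mar 6, Mar 7, Mar 8, skipping weekends) reaches Friday, March 8, 2030.

March 8, 2030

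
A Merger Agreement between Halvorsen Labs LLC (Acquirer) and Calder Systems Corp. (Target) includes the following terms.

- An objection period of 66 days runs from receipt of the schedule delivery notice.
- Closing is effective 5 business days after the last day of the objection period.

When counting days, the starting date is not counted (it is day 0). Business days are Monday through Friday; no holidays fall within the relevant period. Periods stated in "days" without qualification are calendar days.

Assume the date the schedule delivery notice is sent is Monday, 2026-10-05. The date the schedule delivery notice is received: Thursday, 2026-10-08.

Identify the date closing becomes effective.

The last day of the objection period: 66 calendar days after 2026-10-08 is 2026-12-13.
The date closing becomes effective: 5 business days after Sunday, 2026-12-13, skipping weekends — Dec 14, Dec 15, Dec 16, Dec 17, Dec 18 — lands on Friday, 2026-12-18.

2026-12-18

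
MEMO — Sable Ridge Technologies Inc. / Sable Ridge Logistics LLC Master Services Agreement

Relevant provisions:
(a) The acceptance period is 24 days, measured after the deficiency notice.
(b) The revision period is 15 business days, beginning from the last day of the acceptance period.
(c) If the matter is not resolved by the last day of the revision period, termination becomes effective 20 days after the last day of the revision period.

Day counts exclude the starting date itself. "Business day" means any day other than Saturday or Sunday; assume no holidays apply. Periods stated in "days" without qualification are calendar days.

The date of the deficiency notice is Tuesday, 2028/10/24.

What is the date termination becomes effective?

The last day of the acceptance period: 2028/10/24 + 24 days = 2028/11/17.
From Friday, 2028/11/17, 15 business days (Nov 20, Nov 21, Nov 22, Nov 23, …, Dec 6, Dec 7, Dec 8, skipping weekends) brings us to Friday, 2028/12/08, which is the last day of the revision period.
The date termination becomes effective: 2028/12/08 + 20 days = 2028/12/28.

2028/12/28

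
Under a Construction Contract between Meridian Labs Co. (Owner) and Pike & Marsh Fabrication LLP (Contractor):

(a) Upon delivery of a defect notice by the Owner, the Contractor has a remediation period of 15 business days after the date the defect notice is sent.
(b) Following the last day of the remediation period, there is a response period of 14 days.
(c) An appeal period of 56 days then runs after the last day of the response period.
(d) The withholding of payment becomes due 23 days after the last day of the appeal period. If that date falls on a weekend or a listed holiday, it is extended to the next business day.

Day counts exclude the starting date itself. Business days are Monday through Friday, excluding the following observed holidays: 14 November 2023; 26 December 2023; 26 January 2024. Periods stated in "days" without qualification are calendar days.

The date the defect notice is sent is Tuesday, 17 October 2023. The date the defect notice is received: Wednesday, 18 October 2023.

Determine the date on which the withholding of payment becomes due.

8 February 2024

The last day of the remediation period: 15 business days after Tuesday, 17 October 2023, skipping weekends — Oct 18, Oct 19, Oct 20, Oct 23, …, Nov 3, Nov 6, Nov 7 — lands on Tuesday, 7 November 2023.
Adding 14 calendar days to 7 November 2023 gives 21 November 2023, which is the last day of the response period.
Adding 56 calendar days to 21 November 2023 gives 16 January 2024, which is the last day of the appeal period.
Adding 23 calendar days to 16 January 2024 gives 8 February 2024, which is the date on which the withholding of payment becomes due. 8 February 2024 is a Thursday and is not a listed holiday, so no roll-forward applies.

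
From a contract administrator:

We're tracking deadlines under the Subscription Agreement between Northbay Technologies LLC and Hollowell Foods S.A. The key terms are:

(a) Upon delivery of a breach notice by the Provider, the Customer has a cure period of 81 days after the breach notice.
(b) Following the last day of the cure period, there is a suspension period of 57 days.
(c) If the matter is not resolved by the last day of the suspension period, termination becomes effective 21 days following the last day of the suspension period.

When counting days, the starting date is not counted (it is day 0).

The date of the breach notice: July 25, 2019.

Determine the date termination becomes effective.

December 31, 2019

The last day of the cure period: 81 calendar days after July 25, 2019 is October 14, 2019.
The last day of the suspension period: 57 calendar days after October 14, 2019 is December 10, 2019.
The date termination becomes effective: 21 calendar days after December 10, 2019 is December 31, 2019.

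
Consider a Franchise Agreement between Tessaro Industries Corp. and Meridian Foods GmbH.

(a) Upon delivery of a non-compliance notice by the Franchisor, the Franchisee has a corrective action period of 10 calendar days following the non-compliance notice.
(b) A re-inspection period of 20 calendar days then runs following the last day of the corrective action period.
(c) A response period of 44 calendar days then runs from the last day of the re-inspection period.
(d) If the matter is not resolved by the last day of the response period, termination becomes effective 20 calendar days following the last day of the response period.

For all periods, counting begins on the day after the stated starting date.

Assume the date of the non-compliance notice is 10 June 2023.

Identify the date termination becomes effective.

12 September 2023

Adding 10 calendar days to 10 June 2023 gives 20 June 2023, which is the last day of the corrective action period.
The last day of the re-inspection period: 20 calendar days after 20 June 2023 is 10 July 2023.
Adding 44 calendar days to 10 July 2023 gives 23 August 2023, which is the last day of the response period.
The date termination becomes effective: 23 August 2023 + 20 days = 12 September 2023.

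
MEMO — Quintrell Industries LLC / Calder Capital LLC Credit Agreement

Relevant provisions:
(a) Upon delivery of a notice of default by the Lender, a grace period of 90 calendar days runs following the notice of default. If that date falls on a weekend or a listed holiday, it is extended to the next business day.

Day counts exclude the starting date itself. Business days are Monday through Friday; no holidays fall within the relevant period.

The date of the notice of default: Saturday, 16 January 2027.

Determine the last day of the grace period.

16 April 2027

The last day of the grace period: 16 January 2027 + 90 days = 16 April 2027. 16 April 2027 is a Friday, so no roll-forward applies.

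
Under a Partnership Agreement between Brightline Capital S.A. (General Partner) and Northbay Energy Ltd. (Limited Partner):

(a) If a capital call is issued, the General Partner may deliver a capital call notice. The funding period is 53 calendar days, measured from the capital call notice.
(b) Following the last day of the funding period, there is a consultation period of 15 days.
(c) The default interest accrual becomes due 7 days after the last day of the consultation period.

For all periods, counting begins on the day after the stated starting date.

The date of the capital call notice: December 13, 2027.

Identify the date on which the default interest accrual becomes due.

Adding 53 calendar days to December 13, 2027 gives February 4, 2028, which is the last day of the funding period.
The last day of the consultation period: February 4, 2028 + 15 days = February 19, 2028.
Adding 7 calendar days to February 19, 2028 gives February 26, 2028, which is the date on which the default interest accrual becomes due.

February 26, 2028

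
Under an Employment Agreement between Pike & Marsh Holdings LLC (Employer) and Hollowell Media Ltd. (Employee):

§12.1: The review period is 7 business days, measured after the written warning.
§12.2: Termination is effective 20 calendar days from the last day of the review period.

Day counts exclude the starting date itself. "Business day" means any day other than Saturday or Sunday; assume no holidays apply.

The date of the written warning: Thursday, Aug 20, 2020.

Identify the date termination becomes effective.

Sep 20, 2020

The last day of the review period: 7 business days after Thursday, Aug 20, 2020, skipping weekends — Aug 21, Aug 24, Aug 25, Aug 26, Aug 27, Aug 28, Aug 31 — lands on Monday, Aug 31, 2020.
Adding 20 calendar days to Aug 31, 2020 gives Sep 20, 2020, which is the date termination becomes effective.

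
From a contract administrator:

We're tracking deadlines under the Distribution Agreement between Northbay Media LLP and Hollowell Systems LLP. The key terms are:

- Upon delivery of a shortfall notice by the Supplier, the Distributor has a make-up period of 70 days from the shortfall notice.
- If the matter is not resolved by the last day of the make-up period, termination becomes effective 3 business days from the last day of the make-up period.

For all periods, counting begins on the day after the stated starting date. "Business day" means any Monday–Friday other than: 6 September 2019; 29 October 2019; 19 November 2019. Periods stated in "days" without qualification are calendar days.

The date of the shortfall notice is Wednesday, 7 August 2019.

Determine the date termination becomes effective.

The last day of the make-up period: 7 August 2019 + 70 days = 16 October 2019.
The date termination becomes effective: 3 business days after Wednesday, 16 October 2019, skipping weekends — Oct 17, Oct 18, Oct 21 — lands on Monday, 21 October 2019.

21 October 2019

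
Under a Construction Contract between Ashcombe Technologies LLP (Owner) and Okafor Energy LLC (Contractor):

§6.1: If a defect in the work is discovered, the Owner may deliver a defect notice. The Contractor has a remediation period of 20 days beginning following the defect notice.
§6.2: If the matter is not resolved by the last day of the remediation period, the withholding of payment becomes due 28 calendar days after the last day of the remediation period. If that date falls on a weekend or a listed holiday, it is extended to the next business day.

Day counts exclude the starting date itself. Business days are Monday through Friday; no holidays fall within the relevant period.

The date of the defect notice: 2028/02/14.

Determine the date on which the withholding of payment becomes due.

Adding 20 calendar days to 2028/02/14 gives 2028/03/05, which is the last day of the remediation period.
The date on which the withholding of payment becomes due: 2028/03/05 + 28 days = 2028/04/02. That falls on a Sunday, so it rolls to the next business day, Monday, 2028/04/03.

2028/04/03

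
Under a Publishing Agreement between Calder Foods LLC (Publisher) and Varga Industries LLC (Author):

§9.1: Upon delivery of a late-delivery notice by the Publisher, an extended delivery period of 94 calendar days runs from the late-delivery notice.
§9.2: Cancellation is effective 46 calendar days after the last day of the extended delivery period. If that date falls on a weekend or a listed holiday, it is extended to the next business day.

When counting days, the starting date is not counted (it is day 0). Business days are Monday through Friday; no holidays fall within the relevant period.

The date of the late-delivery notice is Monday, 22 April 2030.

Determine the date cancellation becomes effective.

The last day of the extended delivery period: 22 April 2030 + 94 days = 25 July 2030.
Adding 46 calendar days to 25 July 2030 gives 9 September 2030, which is the date cancellation becomes effective. 9 September 2030 is a Monday, so no roll-forward applies.

9 September 2030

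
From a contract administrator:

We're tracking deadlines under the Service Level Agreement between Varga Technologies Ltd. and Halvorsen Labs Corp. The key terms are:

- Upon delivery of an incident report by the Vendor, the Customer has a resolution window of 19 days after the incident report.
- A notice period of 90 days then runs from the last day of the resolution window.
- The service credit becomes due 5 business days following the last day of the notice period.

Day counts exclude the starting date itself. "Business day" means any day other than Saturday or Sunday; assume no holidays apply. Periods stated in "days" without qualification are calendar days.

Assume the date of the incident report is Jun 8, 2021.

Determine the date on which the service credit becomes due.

Oct 1, 2021

The last day of the resolution window: Jun 8, 2021 + 19 days = Jun 27, 2021.
The last day of the notice period: Jun 27, 2021 + 90 days = Sep 25, 2021.
The date on which the service credit becomes due: 5 business days after Saturday, Sep 25, 2021, skipping weekends — Sep 27, Sep 28, Sep 29, Sep 30, Oct 1 — lands on Friday, Oct 1, 2021.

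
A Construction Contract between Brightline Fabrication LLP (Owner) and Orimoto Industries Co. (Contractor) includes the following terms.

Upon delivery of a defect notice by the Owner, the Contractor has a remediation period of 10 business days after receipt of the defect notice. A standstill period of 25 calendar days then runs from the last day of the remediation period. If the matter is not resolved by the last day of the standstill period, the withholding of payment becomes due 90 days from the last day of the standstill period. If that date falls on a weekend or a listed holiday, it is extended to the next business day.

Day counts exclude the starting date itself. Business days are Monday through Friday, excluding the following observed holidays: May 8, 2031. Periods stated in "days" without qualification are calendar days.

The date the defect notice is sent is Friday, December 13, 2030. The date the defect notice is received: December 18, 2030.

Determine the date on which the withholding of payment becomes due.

From Wednesday, December 18, 2030, 10 business days (Dec 19, Dec 20, Dec 23, Dec 24, Dec 25, Dec 26, Dec 27, Dec 30, Dec 31, Jan 1, skipping weekends) brings us to Wednesday, January 1, 2031, which is the last day of the remediation period.
Adding 25 calendar days to January 1, 2031 gives January 26, 2031, which is the last day of the standstill period.
Adding 90 calendar days to January 26, 2031 gives April 26, 2031, which is the date on which the withholding of payment becomes due. That falls on a Saturday, so it rolls to the next business day, Monday, April 28, 2031.

April 28, 2031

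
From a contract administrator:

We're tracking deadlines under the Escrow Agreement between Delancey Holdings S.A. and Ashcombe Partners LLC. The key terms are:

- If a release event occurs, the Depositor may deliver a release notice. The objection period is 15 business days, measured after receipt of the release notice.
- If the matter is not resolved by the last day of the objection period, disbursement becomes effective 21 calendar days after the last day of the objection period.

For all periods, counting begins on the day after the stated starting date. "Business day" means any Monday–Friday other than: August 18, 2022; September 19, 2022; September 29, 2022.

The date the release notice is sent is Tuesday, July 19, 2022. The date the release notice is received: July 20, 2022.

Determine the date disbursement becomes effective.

From Wednesday, July 20, 2022, 15 business days (Jul 21, Jul 22, Jul 25, Jul 26, …, Aug 8, Aug 9, Aug 10, skipping weekends) brings us to Wednesday, August 10, 2022, which is the last day of the objection period.
Adding 21 calendar days to August 10, 2022 gives August 31, 2022, which is the date disbursement becomes effective.

August 31, 2022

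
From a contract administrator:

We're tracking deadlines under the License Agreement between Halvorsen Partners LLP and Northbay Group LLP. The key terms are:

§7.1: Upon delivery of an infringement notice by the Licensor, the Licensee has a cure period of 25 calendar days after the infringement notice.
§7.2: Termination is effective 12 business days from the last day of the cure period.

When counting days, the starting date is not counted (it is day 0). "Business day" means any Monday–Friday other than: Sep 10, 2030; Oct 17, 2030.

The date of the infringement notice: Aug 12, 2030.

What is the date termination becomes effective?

Sep 25, 2030

Adding 25 calendar days to Aug 12, 2030 gives Sep 6, 2030, which is the last day of the cure period.
The date termination becomes effective: 12 business days after Friday, Sep 6, 2030, skipping weekends and the listed holiday on Sep 10 — Sep 9, Sep 11, Sep 12, Sep 13, …, Sep 23, Sep 24, Sep 25 — lands on Wednesday, Sep 25, 2030.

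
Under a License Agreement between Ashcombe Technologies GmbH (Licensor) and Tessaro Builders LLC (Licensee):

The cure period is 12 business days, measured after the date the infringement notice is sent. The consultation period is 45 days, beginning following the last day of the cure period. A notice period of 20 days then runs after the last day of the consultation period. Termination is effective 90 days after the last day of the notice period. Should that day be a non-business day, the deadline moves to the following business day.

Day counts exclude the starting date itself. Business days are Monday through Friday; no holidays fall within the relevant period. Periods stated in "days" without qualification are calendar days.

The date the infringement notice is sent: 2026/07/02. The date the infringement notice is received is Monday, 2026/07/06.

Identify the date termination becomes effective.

From Thursday, 2026/07/02, 12 business days (Jul 3, Jul 6, Jul 7, Jul 8, …, Jul 16, Jul 17, Jul 20, skipping weekends) brings us to Monday, 2026/07/20, which is the last day of the cure period.
The last day of the consultation period: 2026/07/20 + 45 days = 2026/09/03.
The last day of the notice period: 2026/09/03 + 20 days = 2026/09/23.
The date termination becomes effective: 90 calendar days after 2026/09/23 is 2026/12/22. 2026/12/22 is a Tuesday, so no roll-forward applies.

2026/12/22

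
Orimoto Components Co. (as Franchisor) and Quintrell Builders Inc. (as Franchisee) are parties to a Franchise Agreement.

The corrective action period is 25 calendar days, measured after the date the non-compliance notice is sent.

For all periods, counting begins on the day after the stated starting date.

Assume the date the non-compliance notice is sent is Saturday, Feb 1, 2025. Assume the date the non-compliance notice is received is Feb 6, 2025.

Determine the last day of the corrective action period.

The last day of the corrective action period: 25 calendar days after Feb 1, 2025 is Feb 26, 2025.

Feb 26, 2025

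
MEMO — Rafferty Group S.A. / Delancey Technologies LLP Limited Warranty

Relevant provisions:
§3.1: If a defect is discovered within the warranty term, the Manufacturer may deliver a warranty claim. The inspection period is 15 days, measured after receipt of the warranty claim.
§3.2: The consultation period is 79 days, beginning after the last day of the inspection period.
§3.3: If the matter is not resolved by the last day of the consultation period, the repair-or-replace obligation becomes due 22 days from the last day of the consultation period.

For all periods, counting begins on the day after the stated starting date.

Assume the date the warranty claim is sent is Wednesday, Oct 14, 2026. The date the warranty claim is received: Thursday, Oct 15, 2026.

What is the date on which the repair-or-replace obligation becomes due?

The last day of the inspection period: Oct 15, 2026 + 15 days = Oct 30, 2026.
The last day of the consultation period: 79 calendar days after Oct 30, 2026 is Jan 17, 2027.
The date on which the repair-or-replace obligation becomes due: Jan 17, 2027 + 22 days = Feb 8, 2027.

Feb 8, 2027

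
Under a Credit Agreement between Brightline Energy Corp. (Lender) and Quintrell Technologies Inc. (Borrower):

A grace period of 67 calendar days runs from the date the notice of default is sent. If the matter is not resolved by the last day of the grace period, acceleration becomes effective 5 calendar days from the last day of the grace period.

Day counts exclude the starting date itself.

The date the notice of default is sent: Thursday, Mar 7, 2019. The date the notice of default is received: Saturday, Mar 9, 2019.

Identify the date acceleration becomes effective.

The last day of the grace period: Mar 7, 2019 + 67 days = May 13, 2019.
Adding 5 calendar days to May 13, 2019 gives May 18, 2019, which is the date acceleration becomes effective.

May 18, 2019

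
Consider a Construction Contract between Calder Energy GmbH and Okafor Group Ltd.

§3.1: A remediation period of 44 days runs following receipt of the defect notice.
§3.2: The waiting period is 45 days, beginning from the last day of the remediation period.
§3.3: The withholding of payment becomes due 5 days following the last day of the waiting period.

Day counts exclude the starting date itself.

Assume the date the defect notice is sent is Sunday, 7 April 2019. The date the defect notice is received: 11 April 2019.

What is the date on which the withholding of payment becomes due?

The last day of the remediation period: 44 calendar days after 11 April 2019 is 25 May 2019.
Adding 45 calendar days to 25 May 2019 gives 9 July 2019, which is the last day of the waiting period.
The date on which the withholding of payment becomes due: 9 July 2019 + 5 days = 14 July 2019.

14 July 2019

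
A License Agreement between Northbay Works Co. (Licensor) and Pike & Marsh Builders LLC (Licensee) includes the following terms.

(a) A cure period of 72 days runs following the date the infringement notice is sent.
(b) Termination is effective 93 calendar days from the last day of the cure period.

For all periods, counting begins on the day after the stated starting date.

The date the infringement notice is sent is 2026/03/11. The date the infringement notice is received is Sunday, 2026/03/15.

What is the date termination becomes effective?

2026/08/23

The last day of the cure period: 2026/03/11 + 72 days = 2026/05/22.
Adding 93 calendar days to 2026/05/22 gives 2026/08/23, which is the date termination becomes effective.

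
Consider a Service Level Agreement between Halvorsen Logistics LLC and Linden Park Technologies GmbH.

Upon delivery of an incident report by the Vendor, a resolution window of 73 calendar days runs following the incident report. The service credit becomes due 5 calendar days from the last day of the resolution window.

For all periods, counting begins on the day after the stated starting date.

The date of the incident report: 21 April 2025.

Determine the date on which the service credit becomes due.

Adding 73 calendar days to 21 April 2025 gives 3 July 2025, which is the last day of the resolution window.
The date on which the service credit becomes due: 5 calendar days after 3 July 2025 is 8 July 2025.

8 July 2025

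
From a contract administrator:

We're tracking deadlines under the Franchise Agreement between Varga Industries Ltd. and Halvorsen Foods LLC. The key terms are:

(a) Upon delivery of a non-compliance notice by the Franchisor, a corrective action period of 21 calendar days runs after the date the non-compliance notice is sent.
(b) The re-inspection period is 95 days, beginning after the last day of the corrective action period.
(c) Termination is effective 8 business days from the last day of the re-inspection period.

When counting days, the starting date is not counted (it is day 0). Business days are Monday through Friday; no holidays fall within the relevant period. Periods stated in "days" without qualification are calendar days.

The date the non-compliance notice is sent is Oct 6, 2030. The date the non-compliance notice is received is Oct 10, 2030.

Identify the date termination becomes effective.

The last day of the corrective action period: 21 calendar days after Oct 6, 2030 is Oct 27, 2030.
The last day of the re-inspection period: Oct 27, 2030 + 95 days = Jan 30, 2031.
From Thursday, Jan 30, 2031, 8 business days (Jan 31, Feb 3, Feb 4, Feb 5, Feb 6, Feb 7, Feb 10, Feb 11, skipping weekends) brings us to Tuesday, Feb 11, 2031, which is the date termination becomes effective.

Feb 11, 2031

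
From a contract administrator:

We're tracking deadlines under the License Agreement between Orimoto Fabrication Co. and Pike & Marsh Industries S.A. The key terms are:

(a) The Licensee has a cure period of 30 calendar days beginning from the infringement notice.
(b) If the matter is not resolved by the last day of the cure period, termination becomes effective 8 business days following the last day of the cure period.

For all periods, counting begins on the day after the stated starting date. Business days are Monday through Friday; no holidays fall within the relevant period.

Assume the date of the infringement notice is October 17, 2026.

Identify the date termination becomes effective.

The last day of the cure period: 30 calendar days after October 17, 2026 is November 16, 2026.
From Monday, November 16, 2026, 8 business days (Nov 17, Nov 18, Nov 19, Nov 20, Nov 23, Nov 24, Nov 25, Nov 26, skipping weekends) brings us to Thursday, November 26, 2026, which is the date termination becomes effective.

November 26, 2026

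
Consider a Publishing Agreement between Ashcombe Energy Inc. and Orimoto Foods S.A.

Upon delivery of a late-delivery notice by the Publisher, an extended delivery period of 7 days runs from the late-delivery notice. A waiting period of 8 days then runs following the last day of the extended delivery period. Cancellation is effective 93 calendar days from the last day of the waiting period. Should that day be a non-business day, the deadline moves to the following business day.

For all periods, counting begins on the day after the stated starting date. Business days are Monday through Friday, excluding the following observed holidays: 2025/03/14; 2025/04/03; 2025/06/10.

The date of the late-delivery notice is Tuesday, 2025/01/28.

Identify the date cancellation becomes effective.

2025/05/16

The last day of the extended delivery period: 2025/01/28 + 7 days = 2025/02/04.
The last day of the waiting period: 8 calendar days after 2025/02/04 is 2025/02/12.
Adding 93 calendar days to 2025/02/12 gives 2025/05/16, which is the date cancellation becomes effective. 2025/05/16 is a Friday and is not a listed holiday, so no roll-forward applies.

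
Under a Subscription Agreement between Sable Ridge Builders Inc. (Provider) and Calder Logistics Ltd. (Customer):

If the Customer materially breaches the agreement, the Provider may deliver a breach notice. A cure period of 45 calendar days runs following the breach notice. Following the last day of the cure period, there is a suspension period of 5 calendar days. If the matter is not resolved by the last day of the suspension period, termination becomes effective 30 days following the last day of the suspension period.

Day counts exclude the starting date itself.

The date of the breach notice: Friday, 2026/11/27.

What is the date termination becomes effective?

Adding 45 calendar days to 2026/11/27 gives 2027/01/11, which is the last day of the cure period.
The last day of the suspension period: 5 calendar days after 2027/01/11 is 2027/01/16.
Adding 30 calendar days to 2027/01/16 gives 2027/02/15, which is the date termination becomes effective.

2027/02/15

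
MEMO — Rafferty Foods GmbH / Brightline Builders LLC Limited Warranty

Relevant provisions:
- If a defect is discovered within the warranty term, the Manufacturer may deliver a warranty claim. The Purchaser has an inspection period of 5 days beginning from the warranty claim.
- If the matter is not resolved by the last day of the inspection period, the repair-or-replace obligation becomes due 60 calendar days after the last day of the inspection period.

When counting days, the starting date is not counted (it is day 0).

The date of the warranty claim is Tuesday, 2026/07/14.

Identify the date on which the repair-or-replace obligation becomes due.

2026/09/17

The last day of the inspection period: 2026/07/14 + 5 days = 2026/07/19.
The date on which the repair-or-replace obligation becomes due: 2026/07/19 + 60 days = 2026/09/17.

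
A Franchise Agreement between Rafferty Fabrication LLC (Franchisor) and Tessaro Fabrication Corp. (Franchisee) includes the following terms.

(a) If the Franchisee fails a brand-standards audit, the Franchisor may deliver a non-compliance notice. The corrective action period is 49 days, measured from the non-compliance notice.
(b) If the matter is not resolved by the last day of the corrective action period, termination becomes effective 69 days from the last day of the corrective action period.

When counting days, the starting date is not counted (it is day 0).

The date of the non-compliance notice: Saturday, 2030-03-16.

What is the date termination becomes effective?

Adding 49 calendar days to 2030-03-16 gives 2030-05-04, which is the last day of the corrective action period.
The date termination becomes effective: 69 calendar days after 2030-05-04 is 2030-07-12.

2030-07-12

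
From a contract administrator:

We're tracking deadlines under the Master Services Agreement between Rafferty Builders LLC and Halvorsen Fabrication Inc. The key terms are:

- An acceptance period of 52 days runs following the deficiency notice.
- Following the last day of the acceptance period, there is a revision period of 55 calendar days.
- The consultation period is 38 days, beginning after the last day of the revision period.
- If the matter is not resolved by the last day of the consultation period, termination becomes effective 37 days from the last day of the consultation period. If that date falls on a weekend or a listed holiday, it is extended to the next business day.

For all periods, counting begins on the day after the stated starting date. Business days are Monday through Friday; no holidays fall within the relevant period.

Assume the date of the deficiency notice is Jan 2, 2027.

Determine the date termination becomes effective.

The last day of the acceptance period: Jan 2, 2027 + 52 days = Feb 23, 2027.
The last day of the revision period: Feb 23, 2027 + 55 days = Apr 19, 2027.
The last day of the consultation period: 38 calendar days after Apr 19, 2027 is May 27, 2027.
The date termination becomes effective: May 27, 2027 + 37 days = Jul 3, 2027. That falls on a Saturday, so it rolls to the next business day, Monday, Jul 5, 2027.

Jul 5, 2027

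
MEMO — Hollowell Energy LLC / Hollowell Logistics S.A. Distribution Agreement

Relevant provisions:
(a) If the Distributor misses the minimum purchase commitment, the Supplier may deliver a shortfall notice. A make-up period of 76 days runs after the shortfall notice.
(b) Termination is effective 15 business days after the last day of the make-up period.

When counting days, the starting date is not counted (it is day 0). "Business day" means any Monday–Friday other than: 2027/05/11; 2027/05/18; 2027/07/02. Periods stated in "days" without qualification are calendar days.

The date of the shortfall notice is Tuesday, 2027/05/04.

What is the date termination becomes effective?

2027/08/09

Adding 76 calendar days to 2027/05/04 gives 2027/07/19, which is the last day of the make-up period.
The date termination becomes effective: 15 business days after Monday, 2027/07/19, skipping weekends — Jul 20, Jul 21, Jul 22, Jul 23, …, Aug 5, Aug 6, Aug 9 — lands on Monday, 2027/08/09.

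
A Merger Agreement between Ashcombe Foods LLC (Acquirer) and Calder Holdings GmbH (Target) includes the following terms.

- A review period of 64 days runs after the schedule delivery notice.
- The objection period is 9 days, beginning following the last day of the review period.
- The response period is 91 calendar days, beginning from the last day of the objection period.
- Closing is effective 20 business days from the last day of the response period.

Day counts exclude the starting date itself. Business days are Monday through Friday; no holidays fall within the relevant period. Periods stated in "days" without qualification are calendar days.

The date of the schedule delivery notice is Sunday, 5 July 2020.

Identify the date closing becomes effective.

13 January 2021

The last day of the review period: 5 July 2020 + 64 days = 7 September 2020.
The last day of the objection period: 7 September 2020 + 9 days = 16 September 2020.
The last day of the response period: 91 calendar days after 16 September 2020 is 16 December 2020.
The date closing becomes effective: 20 business days after Wednesday, 16 December 2020, skipping weekends — Dec 17, Dec 18, Dec 21, Dec 22, …, Jan 11, Jan 12, Jan 13 — lands on Wednesday, 13 January 2021.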